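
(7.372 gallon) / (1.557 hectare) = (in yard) 1.96e-06. Check: 1 gallon = 0.0037854118 m^3, so 7.372 gallon = 7.372 * 0.0037854118 = 0.027906056 m^3. 1 hectare = 10000 m^2, so 1.557 hectare = 1.557 * 10000 = 15570 m^2. Combine: 0.027906056 m^3 / 15570 m^2 = 1.7922964e-06 m. 1 yard = 0.9144 m, so 1.7922964e-06 m = 1.7922964e-06 / 0.9144 = 1.9600792e-06 yard ≈ 1.96e-06 yard (4 s.f.).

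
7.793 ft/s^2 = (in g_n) 1 ft/s^2 = 0.3048 m/s^2, so 7.793 ft/s^2 = 7.793 * 0.3048 = 2.3753064 m/s^2. 1 g_n = 9.80665 m/s^2, so 2.3753064 m/s^2 = 2.3753064 / 9.80665 = 0.24221384 g_n ≈ 0.2422 g_n (4 s.f.). Final answer: 0.2422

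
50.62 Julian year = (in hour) 1 Julian year = 31557600 s, so 50.62 Julian year = 50.62 * 31557600 = 1.5974457e+09 s. 1 hour = 3600 s, so 1.5974457e+09 s = 1.5974457e+09 / 3600 = 443734.92 hour ≈ 4.437e+05 hour (4 s.f.). Final answer: 4.437e+05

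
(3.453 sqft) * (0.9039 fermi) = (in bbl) 1 sqft = 0.09290304 m^2, so 3.453 sqft = 3.453 * 0.09290304 = 0.3207942 m^2. 1 fermi = 1e-15 m, so 0.9039 fermi = 0.9039 * 1e-15 = 9.039e-16 m. Combine: 0.3207942 m^2 * 9.039e-16 m = 2.8996587e-16 m^3. 1 bbl = 0.15898729 m^3, so 2.8996587e-16 m^3 = 2.8996587e-16 / 0.15898729 = 1.8238305e-15 bbl ≈ 1.824e-15 bbl (4 s.f.). Final answer: 1.824e-15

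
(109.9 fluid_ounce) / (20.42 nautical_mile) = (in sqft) 9.251e-07. Check: 1 fluid_ounce = 2.957353e-05 m^3, so 109.9 fluid_ounce = 109.9 * 2.957353e-05 = 0.0032501309 m^3. 1 nautical_mile = 1852 m, so 20.42 nautical_mile = 20.42 * 1852 = 37817.84 m. Combine: 0.0032501309 m^3 / 37817.84 m = 8.5941738e-08 m^2. 1 sqft = 0.09290304 m^2, so 8.5941738e-08 m^2 = 8.5941738e-08 / 0.09290304 = 9.2506917e-07 sqft ≈ 9.251e-07 sqft (4 s.f.).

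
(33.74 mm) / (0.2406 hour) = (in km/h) 1 mm = 0.001 m, so 33.74 mm = 33.74 * 0.001 = 0.03374 m. 1 hour = 3600 s, so 0.2406 hour = 0.2406 * 3600 = 866.16 s. Combine: 0.03374 m / 866.16 s = 3.8953542e-05 m/s. 1 km/h = 0.27777778 m/s, so 3.8953542e-05 m/s = 3.8953542e-05 / 0.27777778 = 0.00014023275 km/h ≈ 0.0001402 km/h (4 s.f.). Final answer: 0.0001402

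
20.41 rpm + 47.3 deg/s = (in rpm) 1 rpm = 0.10471976 rad/s, so 20.41 rpm = 20.41 * 0.10471976 = 2.1373302 rad/s. 1 deg/s = 0.017453293 rad/s, so 47.3 deg/s = 47.3 * 0.017453293 = 0.82554074 rad/s. Sum: 2.1373302 + 0.82554074 = 2.9628709 rad/s. 1 rpm = 0.10471976 rad/s, so 2.9628709 rad/s = 2.9628709 / 0.10471976 = 28.293333 rpm ≈ 28.29 rpm (4 s.f.). Final answer: 28.29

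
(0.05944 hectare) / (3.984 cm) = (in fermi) 1.492e+19. Check: 1 hectare = 10000 m^2, so 0.05944 hectare = 0.05944 * 10000 = 594.4 m^2. 1 cm = 0.01 m, so 3.984 cm = 3.984 * 0.01 = 0.03984 m. Combine: 594.4 m^2 / 0.03984 m = 14919.679 m. 1 fermi = 1e-15 m, so 14919.679 m = 14919.679 / 1e-15 = 1.4919679e+19 fermi ≈ 1.492e+19 fermi (4 s.f.).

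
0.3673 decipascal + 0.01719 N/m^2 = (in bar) 1 decipascal = 0.1 Pa, so 0.3673 decipascal = 0.3673 * 0.1 = 0.03673 Pa. 0.01719 N/m^2 = 0.01719 Pa. Sum: 0.03673 + 0.01719 = 0.05392 Pa. 1 bar = 100000 Pa, so 0.05392 Pa = 0.05392 / 100000 = 5.392e-07 bar. Final answer: 5.392e-07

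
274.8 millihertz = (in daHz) 0.02748. Check: 1 millihertz = 0.001 Hz, so 274.8 millihertz = 274.8 * 0.001 = 0.2748 Hz. 1 daHz = 10 Hz, so 0.2748 Hz = 0.2748 / 10 = 0.02748 daHz.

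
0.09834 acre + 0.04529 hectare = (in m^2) 850.9. Check: 1 acre = 4046.8564 m^2, so 0.09834 acre = 0.09834 * 4046.8564 = 397.96786 m^2. 1 hectare = 10000 m^2, so 0.04529 hectare = 0.04529 * 10000 = 452.9 m^2. Sum: 397.96786 + 452.9 = 850.86786 m^2. Result: 850.86786 m^2 ≈ 850.9 m^2 (4 s.f.).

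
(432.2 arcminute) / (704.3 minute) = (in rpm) 2.841e-05. Check: 1 arcminute = 0.00029088821 rad, so 432.2 arcminute = 432.2 * 0.00029088821 = 0.12572188 rad. 1 minute = 60 s, so 704.3 minute = 704.3 * 60 = 42258 s. Combine: 0.12572188 rad / 42258 s = 2.9751026e-06 rad/s. 1 rpm = 0.10471976 rad/s, so 2.9751026e-06 rad/s = 2.9751026e-06 / 0.10471976 = 2.8410137e-05 rpm ≈ 2.841e-05 rpm (4 s.f.).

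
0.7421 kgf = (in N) 1 kgf = 9.80665 N, so 0.7421 kgf = 0.7421 * 9.80665 = 7.277515 N. Result: 7.277515 N ≈ 7.278 N (4 s.f.). Final answer: 7.278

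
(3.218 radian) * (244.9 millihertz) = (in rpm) 7.526. Check: 3.218 radian = 3.218 rad. 1 millihertz = 0.001 Hz, so 244.9 millihertz = 244.9 * 0.001 = 0.2449 Hz. Combine: 3.218 rad * 0.2449 Hz = 0.7880882 rad/s. 1 rpm = 0.10471976 rad/s, so 0.7880882 rad/s = 0.7880882 / 0.10471976 = 7.525688 rpm ≈ 7.526 rpm (4 s.f.).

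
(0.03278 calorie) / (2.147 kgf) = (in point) 1 calorie = 4.184 J, so 0.03278 calorie = 0.03278 * 4.184 = 0.13715152 J. 1 kgf = 9.80665 N, so 2.147 kgf = 2.147 * 9.80665 = 21.054878 N. Combine: 0.13715152 J / 21.054878 N = 0.0065140023 m. 1 point = 0.00035277778 m, so 0.0065140023 m = 0.0065140023 / 0.00035277778 = 18.464888 point ≈ 18.46 point (4 s.f.). Final answer: 18.46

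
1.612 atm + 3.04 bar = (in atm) 1 atm = 101325 Pa, so 1.612 atm = 1.612 * 101325 = 163335.9 Pa. 1 bar = 100000 Pa, so 3.04 bar = 3.04 * 100000 = 304000 Pa. Sum: 163335.9 + 304000 = 467335.9 Pa. 1 atm = 101325 Pa, so 467335.9 Pa = 467335.9 / 101325 = 4.6122467 atm ≈ 4.612 atm (4 s.f.). Final answer: 4.612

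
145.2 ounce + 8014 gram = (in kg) 1 ounce = 0.028349523 kg, so 145.2 ounce = 145.2 * 0.028349523 = 4.1163508 kg. 1 gram = 0.001 kg, so 8014 gram = 8014 * 0.001 = 8.014 kg. Sum: 4.1163508 + 8.014 = 12.130351 kg. Result: 12.130351 kg ≈ 12.13 kg (4 s.f.). Final answer: 12.13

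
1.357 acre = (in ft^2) 1 acre = 4046.8564 m^2, so 1.357 acre = 1.357 * 4046.8564 = 5491.5842 m^2. 1 ft^2 = 0.09290304 m^2, so 5491.5842 m^2 = 5491.5842 / 0.09290304 = 59110.92 ft^2 ≈ 5.911e+04 ft^2 (4 s.f.). Final answer: 5.911e+04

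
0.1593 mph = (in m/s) 0.07121. Check: 1 mph = 0.44704 m/s, so 0.1593 mph = 0.1593 * 0.44704 = 0.071213472 m/s. Result: 0.071213472 m/s ≈ 0.07121 m/s (4 s.f.).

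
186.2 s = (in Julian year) 5.9e-06. Check: 1 Julian year = 31557600 s, so 186.2 s = 186.2 / 31557600 = 5.900322e-06 Julian year ≈ 5.9e-06 Julian year (4 s.f.).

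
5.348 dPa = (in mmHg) 1 dPa = 0.1 Pa, so 5.348 dPa = 5.348 * 0.1 = 0.5348 Pa. 1 mmHg = 133.32237 Pa, so 0.5348 Pa = 0.5348 / 133.32237 = 0.0040113299 mmHg ≈ 0.004011 mmHg (4 s.f.). Final answer: 0.004011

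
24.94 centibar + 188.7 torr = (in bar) 0.501. Check: 1 centibar = 1000 Pa, so 24.94 centibar = 24.94 * 1000 = 24940 Pa. 1 torr = 133.32237 Pa, so 188.7 torr = 188.7 * 133.32237 = 25157.931 Pa. Sum: 24940 + 25157.931 = 50097.931 Pa. 1 bar = 100000 Pa, so 50097.931 Pa = 50097.931 / 100000 = 0.50097931 bar ≈ 0.501 bar (4 s.f.).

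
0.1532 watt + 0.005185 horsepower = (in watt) 0.1532 watt = 0.1532 W. 1 horsepower = 745.69987 W, so 0.005185 horsepower = 0.005185 * 745.69987 = 3.8664538 W. Sum: 0.1532 + 3.8664538 = 4.0196538 W. 4.0196538 W = 4.0196538 watt ≈ 4.02 watt (4 s.f.). Final answer: 4.02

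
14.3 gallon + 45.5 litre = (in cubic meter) 1 gallon = 0.0037854118 m^3, so 14.3 gallon = 14.3 * 0.0037854118 = 0.054131389 m^3. 1 litre = 0.001 m^3, so 45.5 litre = 45.5 * 0.001 = 0.0455 m^3. Sum: 0.054131389 + 0.0455 = 0.099631389 m^3. 0.099631389 m^3 = 0.099631389 cubic meter ≈ 0.09963 cubic meter (4 s.f.). Final answer: 0.09963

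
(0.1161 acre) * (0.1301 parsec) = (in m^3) 1.886e+18. Check: 1 acre = 4046.8564 m^2, so 0.1161 acre = 0.1161 * 4046.8564 = 469.84003 m^2. 1 parsec = 3.0856776e+16 m, so 0.1301 parsec = 0.1301 * 3.0856776e+16 = 4.0144665e+15 m. Combine: 469.84003 m^2 * 4.0144665e+15 m = 1.8861571e+18 m^3. Result: 1.8861571e+18 m^3 ≈ 1.886e+18 m^3 (4 s.f.).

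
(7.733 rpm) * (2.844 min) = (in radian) 1 rpm = 0.10471976 rad/s, so 7.733 rpm = 7.733 * 0.10471976 = 0.80979787 rad/s. 1 min = 60 s, so 2.844 min = 2.844 * 60 = 170.64 s. Combine: 0.80979787 rad/s * 170.64 s = 138.18391 rad. 138.18391 rad = 138.18391 radian ≈ 138.2 radian (4 s.f.). Final answer: 138.2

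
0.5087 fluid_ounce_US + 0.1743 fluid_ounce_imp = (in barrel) 0.0001258. Check: 1 fluid_ounce_US = 2.957353e-05 m^3, so 0.5087 fluid_ounce_US = 0.5087 * 2.957353e-05 = 1.5044054e-05 m^3. 1 fluid_ounce_imp = 2.8413063e-05 m^3, so 0.1743 fluid_ounce_imp = 0.1743 * 2.8413063e-05 = 4.9523968e-06 m^3. Sum: 1.5044054e-05 + 4.9523968e-06 = 1.9996451e-05 m^3. 1 barrel = 0.15898729 m^3, so 1.9996451e-05 m^3 = 1.9996451e-05 / 0.15898729 = 0.00012577389 barrel ≈ 0.0001258 barrel (4 s.f.).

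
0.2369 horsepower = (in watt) 176.7. Check: 1 horsepower = 745.69987 W, so 0.2369 horsepower = 0.2369 * 745.69987 = 176.6563 W. 176.6563 W = 176.6563 watt ≈ 176.7 watt (4 s.f.).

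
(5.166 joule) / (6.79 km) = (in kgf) 5.166 joule = 5.166 J. 1 km = 1000 m, so 6.79 km = 6.79 * 1000 = 6790 m. Combine: 5.166 J / 6790 m = 0.00076082474 N. 1 kgf = 9.80665 N, so 0.00076082474 N = 0.00076082474 / 9.80665 = 7.7582532e-05 kgf ≈ 7.758e-05 kgf (4 s.f.). Final answer: 7.758e-05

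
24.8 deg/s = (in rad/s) 1 deg/s = 0.017453293 rad/s, so 24.8 deg/s = 24.8 * 0.017453293 = 0.43284165 rad/s. Result: 0.43284165 rad/s ≈ 0.4328 rad/s (4 s.f.). Final answer: 0.4328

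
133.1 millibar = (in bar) 0.1331. Check: 1 millibar = 100 Pa, so 133.1 millibar = 133.1 * 100 = 13310 Pa. 1 bar = 100000 Pa, so 13310 Pa = 13310 / 100000 = 0.1331 bar.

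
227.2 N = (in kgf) 23.17. Check: 1 kgf = 9.80665 N, so 227.2 N = 227.2 / 9.80665 = 23.167952 kgf ≈ 23.17 kgf (4 s.f.).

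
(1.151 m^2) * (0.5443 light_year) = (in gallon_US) 1.151 m^2 is already in m^2. 1 light_year = 9.4607305e+15 m, so 0.5443 light_year = 0.5443 * 9.4607305e+15 = 5.1494756e+15 m. Combine: 1.151 m^2 * 5.1494756e+15 m = 5.9270464e+15 m^3. 1 gallon_US = 0.0037854118 m^3, so 5.9270464e+15 m^3 = 5.9270464e+15 / 0.0037854118 = 1.56576e+18 gallon_US ≈ 1.566e+18 gallon_US (4 s.f.). Final answer: 1.566e+18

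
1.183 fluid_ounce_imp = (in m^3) 3.361e-05. Check: 1 fluid_ounce_imp = 2.8413063e-05 m^3, so 1.183 fluid_ounce_imp = 1.183 * 2.8413063e-05 = 3.3612653e-05 m^3. Result: 3.3612653e-05 m^3 ≈ 3.361e-05 m^3 (4 s.f.).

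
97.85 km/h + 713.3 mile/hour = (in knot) 1 km/h = 0.27777778 m/s, so 97.85 km/h = 97.85 * 0.27777778 = 27.180556 m/s. 1 mile/hour = 0.44704 m/s, so 713.3 mile/hour = 713.3 * 0.44704 = 318.87363 m/s. Sum: 27.180556 + 318.87363 = 346.05419 m/s. 1 knot = 0.51444444 m/s, so 346.05419 m/s = 346.05419 / 0.51444444 = 672.67553 knot ≈ 672.7 knot (4 s.f.). Final answer: 672.7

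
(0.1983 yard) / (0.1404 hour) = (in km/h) 1 yard = 0.9144 m, so 0.1983 yard = 0.1983 * 0.9144 = 0.18132552 m. 1 hour = 3600 s, so 0.1404 hour = 0.1404 * 3600 = 505.44 s. Combine: 0.18132552 m / 505.44 s = 0.00035874786 m/s. 1 km/h = 0.27777778 m/s, so 0.00035874786 m/s = 0.00035874786 / 0.27777778 = 0.0012914923 km/h ≈ 0.001291 km/h (4 s.f.). Final answer: 0.001291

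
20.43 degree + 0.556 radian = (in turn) 1 degree = 0.017453293 rad, so 20.43 degree = 20.43 * 0.017453293 = 0.35657077 rad. 0.556 radian = 0.556 rad. Sum: 0.35657077 + 0.556 = 0.91257077 rad. 1 turn = 6.2831853 rad, so 0.91257077 rad = 0.91257077 / 6.2831853 = 0.14524015 turn ≈ 0.1452 turn (4 s.f.). Final answer: 0.1452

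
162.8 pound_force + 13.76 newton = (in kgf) 75.25. Check: 1 pound_force = 4.4482216 N, so 162.8 pound_force = 162.8 * 4.4482216 = 724.17048 N. 13.76 newton = 13.76 N. Sum: 724.17048 + 13.76 = 737.93048 N. 1 kgf = 9.80665 N, so 737.93048 N = 737.93048 / 9.80665 = 75.247967 kgf ≈ 75.25 kgf (4 s.f.).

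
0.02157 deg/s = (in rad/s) 0.0003765. Check: 1 deg/s = 0.017453293 rad/s, so 0.02157 deg/s = 0.02157 * 0.017453293 = 0.00037646752 rad/s. Result: 0.00037646752 rad/s ≈ 0.0003765 rad/s (4 s.f.).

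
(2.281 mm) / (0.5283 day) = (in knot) 1 mm = 0.001 m, so 2.281 mm = 2.281 * 0.001 = 0.002281 m. 1 day = 86400 s, so 0.5283 day = 0.5283 * 86400 = 45645.12 s. Combine: 0.002281 m / 45645.12 s = 4.9972483e-08 m/s. 1 knot = 0.51444444 m/s, so 4.9972483e-08 m/s = 4.9972483e-08 / 0.51444444 = 9.7138737e-08 knot ≈ 9.714e-08 knot (4 s.f.). Final answer: 9.714e-08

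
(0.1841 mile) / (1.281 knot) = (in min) 1 mile = 1609.344 m, so 0.1841 mile = 0.1841 * 1609.344 = 296.28023 m. 1 knot = 0.51444444 m/s, so 1.281 knot = 1.281 * 0.51444444 = 0.65900333 m/s. Combine: 296.28023 m / 0.65900333 m/s = 449.58836 s. 1 min = 60 s, so 449.58836 s = 449.58836 / 60 = 7.4931394 min ≈ 7.493 min (4 s.f.). Final answer: 7.493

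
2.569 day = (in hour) 61.66. Check: 1 day = 86400 s, so 2.569 day = 2.569 * 86400 = 221961.6 s. 1 hour = 3600 s, so 221961.6 s = 221961.6 / 3600 = 61.656 hour ≈ 61.66 hour (4 s.f.).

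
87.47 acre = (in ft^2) 3.81e+06. Check: 1 acre = 4046.8564 m^2, so 87.47 acre = 87.47 * 4046.8564 = 353978.53 m^2. 1 ft^2 = 0.09290304 m^2, so 353978.53 m^2 = 353978.53 / 0.09290304 = 3810193.2 ft^2 ≈ 3.81e+06 ft^2 (4 s.f.).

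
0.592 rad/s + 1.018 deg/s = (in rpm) 0.592 rad/s is already in rad/s. 1 deg/s = 0.017453293 rad/s, so 1.018 deg/s = 1.018 * 0.017453293 = 0.017767452 rad/s. Sum: 0.592 + 0.017767452 = 0.60976745 rad/s. 1 rpm = 0.10471976 rad/s, so 0.60976745 rad/s = 0.60976745 / 0.10471976 = 5.8228502 rpm ≈ 5.823 rpm (4 s.f.). Final answer: 5.823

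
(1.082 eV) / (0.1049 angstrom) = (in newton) 1.653e-08. Check: 1 eV = 1.6021766e-19 J, so 1.082 eV = 1.082 * 1.6021766e-19 = 1.7335551e-19 J. 1 angstrom = 1e-10 m, so 0.1049 angstrom = 0.1049 * 1e-10 = 1.049e-11 m. Combine: 1.7335551e-19 J / 1.049e-11 m = 1.6525788e-08 N. 1.6525788e-08 N = 1.6525788e-08 newton ≈ 1.653e-08 newton (4 s.f.).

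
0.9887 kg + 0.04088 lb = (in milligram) 0.9887 kg is already in kg. 1 lb = 0.45359237 kg, so 0.04088 lb = 0.04088 * 0.45359237 = 0.018542856 kg. Sum: 0.9887 + 0.018542856 = 1.0072429 kg. 1 milligram = 1e-06 kg, so 1.0072429 kg = 1.0072429 / 1e-06 = 1007242.9 milligram ≈ 1.007e+06 milligram (4 s.f.). Final answer: 1.007e+06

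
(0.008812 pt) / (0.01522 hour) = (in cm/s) 1 pt = 0.00035277778 m, so 0.008812 pt = 0.008812 * 0.00035277778 = 3.1086778e-06 m. 1 hour = 3600 s, so 0.01522 hour = 0.01522 * 3600 = 54.792 s. Combine: 3.1086778e-06 m / 54.792 s = 5.6735979e-08 m/s. 1 cm/s = 0.01 m/s, so 5.6735979e-08 m/s = 5.6735979e-08 / 0.01 = 5.6735979e-06 cm/s ≈ 5.674e-06 cm/s (4 s.f.). Final answer: 5.674e-06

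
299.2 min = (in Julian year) 1 min = 60 s, so 299.2 min = 299.2 * 60 = 17952 s. 1 Julian year = 31557600 s, so 17952 s = 17952 / 31557600 = 0.00056886455 Julian year ≈ 0.0005689 Julian year (4 s.f.). Final answer: 0.0005689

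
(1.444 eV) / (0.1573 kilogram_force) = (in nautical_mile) 1 eV = 1.6021766e-19 J, so 1.444 eV = 1.444 * 1.6021766e-19 = 2.3135431e-19 J. 1 kilogram_force = 9.80665 N, so 0.1573 kilogram_force = 0.1573 * 9.80665 = 1.542586 N. Combine: 2.3135431e-19 J / 1.542586 N = 1.4997822e-19 m. 1 nautical_mile = 1852 m, so 1.4997822e-19 m = 1.4997822e-19 / 1852 = 8.0981759e-23 nautical_mile ≈ 8.098e-23 nautical_mile (4 s.f.). Final answer: 8.098e-23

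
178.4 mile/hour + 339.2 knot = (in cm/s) 2.543e+04. Check: 1 mile/hour = 0.44704 m/s, so 178.4 mile/hour = 178.4 * 0.44704 = 79.751936 m/s. 1 knot = 0.51444444 m/s, so 339.2 knot = 339.2 * 0.51444444 = 174.49956 m/s. Sum: 79.751936 + 174.49956 = 254.25149 m/s. 1 cm/s = 0.01 m/s, so 254.25149 m/s = 254.25149 / 0.01 = 25425.149 cm/s ≈ 2.543e+04 cm/s (4 s.f.).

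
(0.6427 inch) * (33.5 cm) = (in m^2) 0.005469. Check: 1 inch = 0.0254 m, so 0.6427 inch = 0.6427 * 0.0254 = 0.01632458 m. 1 cm = 0.01 m, so 33.5 cm = 33.5 * 0.01 = 0.335 m. Combine: 0.01632458 m * 0.335 m = 0.0054687343 m^2. Result: 0.0054687343 m^2 ≈ 0.005469 m^2 (4 s.f.).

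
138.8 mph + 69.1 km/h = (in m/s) 1 mph = 0.44704 m/s, so 138.8 mph = 138.8 * 0.44704 = 62.049152 m/s. 1 km/h = 0.27777778 m/s, so 69.1 km/h = 69.1 * 0.27777778 = 19.194444 m/s. Sum: 62.049152 + 19.194444 = 81.243596 m/s. Result: 81.243596 m/s ≈ 81.24 m/s (4 s.f.). Final answer: 81.24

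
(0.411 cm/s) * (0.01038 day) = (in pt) 1.045e+04. Check: 1 cm/s = 0.01 m/s, so 0.411 cm/s = 0.411 * 0.01 = 0.00411 m/s. 1 day = 86400 s, so 0.01038 day = 0.01038 * 86400 = 896.832 s. Combine: 0.00411 m/s * 896.832 s = 3.6859795 m. 1 pt = 0.00035277778 m, so 3.6859795 m = 3.6859795 / 0.00035277778 = 10448.446 pt ≈ 1.045e+04 pt (4 s.f.).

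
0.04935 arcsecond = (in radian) 1 arcsecond = 4.8481368e-06 rad, so 0.04935 arcsecond = 0.04935 * 4.8481368e-06 = 2.3925555e-07 rad. 2.3925555e-07 rad = 2.3925555e-07 radian ≈ 2.393e-07 radian (4 s.f.). Final answer: 2.393e-07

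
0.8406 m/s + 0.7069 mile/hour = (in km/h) 4.164. Check: 0.8406 m/s is already in m/s. 1 mile/hour = 0.44704 m/s, so 0.7069 mile/hour = 0.7069 * 0.44704 = 0.31601258 m/s. Sum: 0.8406 + 0.31601258 = 1.1566126 m/s. 1 km/h = 0.27777778 m/s, so 1.1566126 m/s = 1.1566126 / 0.27777778 = 4.1638053 km/h ≈ 4.164 km/h (4 s.f.).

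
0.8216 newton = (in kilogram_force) 0.8216 newton = 0.8216 N. 1 kilogram_force = 9.80665 N, so 0.8216 N = 0.8216 / 9.80665 = 0.083779884 kilogram_force ≈ 0.08378 kilogram_force (4 s.f.). Final answer: 0.08378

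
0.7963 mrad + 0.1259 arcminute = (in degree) 0.04772. Check: 1 mrad = 0.001 rad, so 0.7963 mrad = 0.7963 * 0.001 = 0.0007963 rad. 1 arcminute = 0.00029088821 rad, so 0.1259 arcminute = 0.1259 * 0.00029088821 = 3.6622825e-05 rad. Sum: 0.0007963 + 3.6622825e-05 = 0.00083292283 rad. 1 degree = 0.017453293 rad, so 0.00083292283 rad = 0.00083292283 / 0.017453293 = 0.047722963 degree ≈ 0.04772 degree (4 s.f.).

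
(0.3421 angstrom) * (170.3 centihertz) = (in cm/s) 5.826e-09. Check: 1 angstrom = 1e-10 m, so 0.3421 angstrom = 0.3421 * 1e-10 = 3.421e-11 m. 1 centihertz = 0.01 Hz, so 170.3 centihertz = 170.3 * 0.01 = 1.703 Hz. Combine: 3.421e-11 m * 1.703 Hz = 5.825963e-11 m/s. 1 cm/s = 0.01 m/s, so 5.825963e-11 m/s = 5.825963e-11 / 0.01 = 5.825963e-09 cm/s ≈ 5.826e-09 cm/s (4 s.f.).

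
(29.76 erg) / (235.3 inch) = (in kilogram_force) 5.078e-08. Check: 1 erg = 1e-07 J, so 29.76 erg = 29.76 * 1e-07 = 2.976e-06 J. 1 inch = 0.0254 m, so 235.3 inch = 235.3 * 0.0254 = 5.97662 m. Combine: 2.976e-06 J / 5.97662 m = 4.9794031e-07 N. 1 kilogram_force = 9.80665 N, so 4.9794031e-07 N = 4.9794031e-07 / 9.80665 = 5.077578e-08 kilogram_force ≈ 5.078e-08 kilogram_force (4 s.f.).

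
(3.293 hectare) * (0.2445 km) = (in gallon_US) 2.127e+09. Check: 1 hectare = 10000 m^2, so 3.293 hectare = 3.293 * 10000 = 32930 m^2. 1 km = 1000 m, so 0.2445 km = 0.2445 * 1000 = 244.5 m. Combine: 32930 m^2 * 244.5 m = 8051385 m^3. 1 gallon_US = 0.0037854118 m^3, so 8051385 m^3 = 8051385 / 0.0037854118 = 2.1269509e+09 gallon_US ≈ 2.127e+09 gallon_US (4 s.f.).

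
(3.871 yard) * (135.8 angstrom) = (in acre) 1 yard = 0.9144 m, so 3.871 yard = 3.871 * 0.9144 = 3.5396424 m. 1 angstrom = 1e-10 m, so 135.8 angstrom = 135.8 * 1e-10 = 1.358e-08 m. Combine: 3.5396424 m * 1.358e-08 m = 4.8068344e-08 m^2. 1 acre = 4046.8564 m^2, so 4.8068344e-08 m^2 = 4.8068344e-08 / 4046.8564 = 1.1877946e-11 acre ≈ 1.188e-11 acre (4 s.f.). Final answer: 1.188e-11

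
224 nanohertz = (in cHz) 2.24e-05. Check: 1 nanohertz = 1e-09 Hz, so 224 nanohertz = 224 * 1e-09 = 2.24e-07 Hz. 1 cHz = 0.01 Hz, so 2.24e-07 Hz = 2.24e-07 / 0.01 = 2.24e-05 cHz.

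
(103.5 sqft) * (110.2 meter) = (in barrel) 6665. Check: 1 sqft = 0.09290304 m^2, so 103.5 sqft = 103.5 * 0.09290304 = 9.6154646 m^2. 110.2 meter = 110.2 m. Combine: 9.6154646 m^2 * 110.2 m = 1059.6242 m^3. 1 barrel = 0.15898729 m^3, so 1059.6242 m^3 = 1059.6242 / 0.15898729 = 6664.8357 barrel ≈ 6665 barrel (4 s.f.).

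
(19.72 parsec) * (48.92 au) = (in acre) 1.1e+27. Check: 1 parsec = 3.0856776e+16 m, so 19.72 parsec = 19.72 * 3.0856776e+16 = 6.0849562e+17 m. 1 au = 1.4959787e+11 m, so 48.92 au = 48.92 * 1.4959787e+11 = 7.3183278e+12 m. Combine: 6.0849562e+17 m * 7.3183278e+12 m = 4.4531704e+30 m^2. 1 acre = 4046.8564 m^2, so 4.4531704e+30 m^2 = 4.4531704e+30 / 4046.8564 = 1.1004024e+27 acre ≈ 1.1e+27 acre (4 s.f.).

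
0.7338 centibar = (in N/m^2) 733.8. Check: 1 centibar = 1000 Pa, so 0.7338 centibar = 0.7338 * 1000 = 733.8 Pa. 733.8 Pa = 733.8 N/m^2.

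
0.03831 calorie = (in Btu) 0.0001519. Check: 1 calorie = 4.184 J, so 0.03831 calorie = 0.03831 * 4.184 = 0.16028904 J. 1 Btu = 1055.0559 J, so 0.16028904 J = 0.16028904 / 1055.0559 = 0.0001519247 Btu ≈ 0.0001519 Btu (4 s.f.).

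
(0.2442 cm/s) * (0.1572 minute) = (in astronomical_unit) 1.54e-13. Check: 1 cm/s = 0.01 m/s, so 0.2442 cm/s = 0.2442 * 0.01 = 0.002442 m/s. 1 minute = 60 s, so 0.1572 minute = 0.1572 * 60 = 9.432 s. Combine: 0.002442 m/s * 9.432 s = 0.023032944 m. 1 astronomical_unit = 1.4959787e+11 m, so 0.023032944 m = 0.023032944 / 1.4959787e+11 = 1.5396572e-13 astronomical_unit ≈ 1.54e-13 astronomical_unit (4 s.f.).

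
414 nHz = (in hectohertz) 4.14e-09. Check: 1 nHz = 1e-09 Hz, so 414 nHz = 414 * 1e-09 = 4.14e-07 Hz. 1 hectohertz = 100 Hz, so 4.14e-07 Hz = 4.14e-07 / 100 = 4.14e-09 hectohertz.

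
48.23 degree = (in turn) 1 degree = 0.017453293 rad, so 48.23 degree = 48.23 * 0.017453293 = 0.8417723 rad. 1 turn = 6.2831853 rad, so 0.8417723 rad = 0.8417723 / 6.2831853 = 0.13397222 turn ≈ 0.134 turn (4 s.f.). Final answer: 0.134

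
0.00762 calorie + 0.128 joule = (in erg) 1.599e+06. Check: 1 calorie = 4.184 J, so 0.00762 calorie = 0.00762 * 4.184 = 0.03188208 J. 0.128 joule = 0.128 J. Sum: 0.03188208 + 0.128 = 0.15988208 J. 1 erg = 1e-07 J, so 0.15988208 J = 0.15988208 / 1e-07 = 1598820.8 erg ≈ 1.599e+06 erg (4 s.f.).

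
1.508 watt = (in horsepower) 0.002022. Check: 1.508 watt = 1.508 W. 1 horsepower = 745.69987 W, so 1.508 W = 1.508 / 745.69987 = 0.0020222613 horsepower ≈ 0.002022 horsepower (4 s.f.).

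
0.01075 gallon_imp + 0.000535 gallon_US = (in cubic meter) 1 gallon_imp = 0.00454609 m^3, so 0.01075 gallon_imp = 0.01075 * 0.00454609 = 4.8870467e-05 m^3. 1 gallon_US = 0.0037854118 m^3, so 0.000535 gallon_US = 0.000535 * 0.0037854118 = 2.0251953e-06 m^3. Sum: 4.8870467e-05 + 2.0251953e-06 = 5.0895663e-05 m^3. 5.0895663e-05 m^3 = 5.0895663e-05 cubic meter ≈ 5.09e-05 cubic meter (4 s.f.). Final answer: 5.09e-05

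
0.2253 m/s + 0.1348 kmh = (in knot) 0.2253 m/s is already in m/s. 1 kmh = 0.27777778 m/s, so 0.1348 kmh = 0.1348 * 0.27777778 = 0.037444444 m/s. Sum: 0.2253 + 0.037444444 = 0.26274444 m/s. 1 knot = 0.51444444 m/s, so 0.26274444 m/s = 0.26274444 / 0.51444444 = 0.51073434 knot ≈ 0.5107 knot (4 s.f.). Final answer: 0.5107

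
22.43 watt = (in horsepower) 0.03008. Check: 22.43 watt = 22.43 W. 1 horsepower = 745.69987 W, so 22.43 W = 22.43 / 745.69987 = 0.030079125 horsepower ≈ 0.03008 horsepower (4 s.f.).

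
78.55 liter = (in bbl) 0.4941. Check: 1 liter = 0.001 m^3, so 78.55 liter = 78.55 * 0.001 = 0.07855 m^3. 1 bbl = 0.15898729 m^3, so 0.07855 m^3 = 0.07855 / 0.15898729 = 0.49406464 bbl ≈ 0.4941 bbl (4 s.f.).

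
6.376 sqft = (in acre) 1 sqft = 0.09290304 m^2, so 6.376 sqft = 6.376 * 0.09290304 = 0.59234978 m^2. 1 acre = 4046.8564 m^2, so 0.59234978 m^2 = 0.59234978 / 4046.8564 = 0.00014637282 acre ≈ 0.0001464 acre (4 s.f.). Final answer: 0.0001464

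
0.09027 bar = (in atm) 1 bar = 100000 Pa, so 0.09027 bar = 0.09027 * 100000 = 9027 Pa. 1 atm = 101325 Pa, so 9027 Pa = 9027 / 101325 = 0.089089563 atm ≈ 0.08909 atm (4 s.f.). Final answer: 0.08909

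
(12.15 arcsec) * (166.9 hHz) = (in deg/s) 1 arcsec = 4.8481368e-06 rad, so 12.15 arcsec = 12.15 * 4.8481368e-06 = 5.8904862e-05 rad. 1 hHz = 100 Hz, so 166.9 hHz = 166.9 * 100 = 16690 Hz. Combine: 5.8904862e-05 rad * 16690 Hz = 0.98312215 rad/s. 1 deg/s = 0.017453293 rad/s, so 0.98312215 rad/s = 0.98312215 / 0.017453293 = 56.32875 deg/s ≈ 56.33 deg/s (4 s.f.). Final answer: 56.33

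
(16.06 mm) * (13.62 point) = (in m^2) 7.717e-05. Check: 1 mm = 0.001 m, so 16.06 mm = 16.06 * 0.001 = 0.01606 m. 1 point = 0.00035277778 m, so 13.62 point = 13.62 * 0.00035277778 = 0.0048048333 m. Combine: 0.01606 m * 0.0048048333 m = 7.7165623e-05 m^2. Result: 7.7165623e-05 m^2 ≈ 7.717e-05 m^2 (4 s.f.).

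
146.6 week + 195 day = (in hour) 2.931e+04. Check: 1 week = 604800 s, so 146.6 week = 146.6 * 604800 = 88663680 s. 1 day = 86400 s, so 195 day = 195 * 86400 = 16848000 s. Sum: 88663680 + 16848000 = 1.0551168e+08 s. 1 hour = 3600 s, so 1.0551168e+08 s = 1.0551168e+08 / 3600 = 29308.8 hour ≈ 2.931e+04 hour (4 s.f.).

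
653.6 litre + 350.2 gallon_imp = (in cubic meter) 1 litre = 0.001 m^3, so 653.6 litre = 653.6 * 0.001 = 0.6536 m^3. 1 gallon_imp = 0.00454609 m^3, so 350.2 gallon_imp = 350.2 * 0.00454609 = 1.5920407 m^3. Sum: 0.6536 + 1.5920407 = 2.2456407 m^3. 2.2456407 m^3 = 2.2456407 cubic meter ≈ 2.246 cubic meter (4 s.f.). Final answer: 2.246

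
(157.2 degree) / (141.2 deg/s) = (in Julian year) 1 degree = 0.017453293 rad, so 157.2 degree = 157.2 * 0.017453293 = 2.7436576 rad. 1 deg/s = 0.017453293 rad/s, so 141.2 deg/s = 141.2 * 0.017453293 = 2.4644049 rad/s. Combine: 2.7436576 rad / 2.4644049 rad/s = 1.1133144 s. 1 Julian year = 31557600 s, so 1.1133144 s = 1.1133144 / 31557600 = 3.5278806e-08 Julian year ≈ 3.528e-08 Julian year (4 s.f.). Final answer: 3.528e-08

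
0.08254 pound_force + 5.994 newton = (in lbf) 1 pound_force = 4.4482216 N, so 0.08254 pound_force = 0.08254 * 4.4482216 = 0.36715621 N. 5.994 newton = 5.994 N. Sum: 0.36715621 + 5.994 = 6.3611562 N. 1 lbf = 4.4482216 N, so 6.3611562 N = 6.3611562 / 4.4482216 = 1.4300448 lbf ≈ 1.43 lbf (4 s.f.). Final answer: 1.43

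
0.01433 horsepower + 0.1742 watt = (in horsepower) 0.01456. Check: 1 horsepower = 745.69987 W, so 0.01433 horsepower = 0.01433 * 745.69987 = 10.685879 W. 0.1742 watt = 0.1742 W. Sum: 10.685879 + 0.1742 = 10.860079 W. 1 horsepower = 745.69987 W, so 10.860079 W = 10.860079 / 745.69987 = 0.014563606 horsepower ≈ 0.01456 horsepower (4 s.f.).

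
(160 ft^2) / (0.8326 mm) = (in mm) 1.785e+07. Check: 1 ft^2 = 0.09290304 m^2, so 160 ft^2 = 160 * 0.09290304 = 14.864486 m^2. 1 mm = 0.001 m, so 0.8326 mm = 0.8326 * 0.001 = 0.0008326 m. Combine: 14.864486 m^2 / 0.0008326 m = 17853.094 m. 1 mm = 0.001 m, so 17853.094 m = 17853.094 / 0.001 = 17853094 mm ≈ 1.785e+07 mm (4 s.f.).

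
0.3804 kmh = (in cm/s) 10.57. Check: 1 kmh = 0.27777778 m/s, so 0.3804 kmh = 0.3804 * 0.27777778 = 0.10566667 m/s. 1 cm/s = 0.01 m/s, so 0.10566667 m/s = 0.10566667 / 0.01 = 10.566667 cm/s ≈ 10.57 cm/s (4 s.f.).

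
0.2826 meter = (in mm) 282.6. Check: 0.2826 meter = 0.2826 m. 1 mm = 0.001 m, so 0.2826 m = 0.2826 / 0.001 = 282.6 mm.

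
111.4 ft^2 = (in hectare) 1 ft^2 = 0.09290304 m^2, so 111.4 ft^2 = 111.4 * 0.09290304 = 10.349399 m^2. 1 hectare = 10000 m^2, so 10.349399 m^2 = 10.349399 / 10000 = 0.0010349399 hectare ≈ 0.001035 hectare (4 s.f.). Final answer: 0.001035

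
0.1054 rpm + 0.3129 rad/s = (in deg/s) 18.56. Check: 1 rpm = 0.10471976 rad/s, so 0.1054 rpm = 0.1054 * 0.10471976 = 0.011037462 rad/s. 0.3129 rad/s is already in rad/s. Sum: 0.011037462 + 0.3129 = 0.32393746 rad/s. 1 deg/s = 0.017453293 rad/s, so 0.32393746 rad/s = 0.32393746 / 0.017453293 = 18.560249 deg/s ≈ 18.56 deg/s (4 s.f.).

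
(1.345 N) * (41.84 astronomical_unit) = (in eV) 1.345 N is already in N. 1 astronomical_unit = 1.4959787e+11 m, so 41.84 astronomical_unit = 41.84 * 1.4959787e+11 = 6.2591749e+12 m. Combine: 1.345 N * 6.2591749e+12 m = 8.4185903e+12 J. 1 eV = 1.6021766e-19 J, so 8.4185903e+12 J = 8.4185903e+12 / 1.6021766e-19 = 5.2544707e+31 eV ≈ 5.254e+31 eV (4 s.f.). Final answer: 5.254e+31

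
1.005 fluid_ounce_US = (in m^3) 2.972e-05. Check: 1 fluid_ounce_US = 2.957353e-05 m^3, so 1.005 fluid_ounce_US = 1.005 * 2.957353e-05 = 2.9721397e-05 m^3. Result: 2.9721397e-05 m^3 ≈ 2.972e-05 m^3 (4 s.f.).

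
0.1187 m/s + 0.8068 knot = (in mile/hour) 1.194. Check: 0.1187 m/s is already in m/s. 1 knot = 0.51444444 m/s, so 0.8068 knot = 0.8068 * 0.51444444 = 0.41505378 m/s. Sum: 0.1187 + 0.41505378 = 0.53375378 m/s. 1 mile/hour = 0.44704 m/s, so 0.53375378 m/s = 0.53375378 / 0.44704 = 1.1939732 mile/hour ≈ 1.194 mile/hour (4 s.f.).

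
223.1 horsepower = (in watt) 1 horsepower = 745.69987 W, so 223.1 horsepower = 223.1 * 745.69987 = 166365.64 W. 166365.64 W = 166365.64 watt ≈ 1.664e+05 watt (4 s.f.). Final answer: 1.664e+05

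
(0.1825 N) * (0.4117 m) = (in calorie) 0.1825 N is already in N. 0.4117 m is already in m. Combine: 0.1825 N * 0.4117 m = 0.07513525 J. 1 calorie = 4.184 J, so 0.07513525 J = 0.07513525 / 4.184 = 0.017957756 calorie ≈ 0.01796 calorie (4 s.f.). Final answer: 0.01796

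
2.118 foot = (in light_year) 6.824e-17. Check: 1 foot = 0.3048 m, so 2.118 foot = 2.118 * 0.3048 = 0.6455664 m. 1 light_year = 9.4607305e+15 m, so 0.6455664 m = 0.6455664 / 9.4607305e+15 = 6.8236422e-17 light_year ≈ 6.824e-17 light_year (4 s.f.).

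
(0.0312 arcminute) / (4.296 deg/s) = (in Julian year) 1 arcminute = 0.00029088821 rad, so 0.0312 arcminute = 0.0312 * 0.00029088821 = 9.0757121e-06 rad. 1 deg/s = 0.017453293 rad/s, so 4.296 deg/s = 4.296 * 0.017453293 = 0.074979345 rad/s. Combine: 9.0757121e-06 rad / 0.074979345 rad/s = 0.00012104283 s. 1 Julian year = 31557600 s, so 0.00012104283 s = 0.00012104283 / 31557600 = 3.8356158e-12 Julian year ≈ 3.836e-12 Julian year (4 s.f.). Final answer: 3.836e-12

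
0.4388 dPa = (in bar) 4.388e-07. Check: 1 dPa = 0.1 Pa, so 0.4388 dPa = 0.4388 * 0.1 = 0.04388 Pa. 1 bar = 100000 Pa, so 0.04388 Pa = 0.04388 / 100000 = 4.388e-07 bar.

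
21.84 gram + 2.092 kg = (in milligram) 1 gram = 0.001 kg, so 21.84 gram = 21.84 * 0.001 = 0.02184 kg. 2.092 kg is already in kg. Sum: 0.02184 + 2.092 = 2.11384 kg. 1 milligram = 1e-06 kg, so 2.11384 kg = 2.11384 / 1e-06 = 2113840 milligram ≈ 2.114e+06 milligram (4 s.f.). Final answer: 2.114e+06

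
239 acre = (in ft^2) 1.041e+07. Check: 1 acre = 4046.8564 m^2, so 239 acre = 239 * 4046.8564 = 967198.68 m^2. 1 ft^2 = 0.09290304 m^2, so 967198.68 m^2 = 967198.68 / 0.09290304 = 10410840 ft^2 ≈ 1.041e+07 ft^2 (4 s.f.).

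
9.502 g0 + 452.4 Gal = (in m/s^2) 1 g0 = 9.80665 m/s^2, so 9.502 g0 = 9.502 * 9.80665 = 93.182788 m/s^2. 1 Gal = 0.01 m/s^2, so 452.4 Gal = 452.4 * 0.01 = 4.524 m/s^2. Sum: 93.182788 + 4.524 = 97.706788 m/s^2. Result: 97.706788 m/s^2 ≈ 97.71 m/s^2 (4 s.f.). Final answer: 97.71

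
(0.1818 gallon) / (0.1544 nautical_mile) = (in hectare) 1 gallon = 0.0037854118 m^3, so 0.1818 gallon = 0.1818 * 0.0037854118 = 0.00068818786 m^3. 1 nautical_mile = 1852 m, so 0.1544 nautical_mile = 0.1544 * 1852 = 285.9488 m. Combine: 0.00068818786 m^3 / 285.9488 m = 2.4066821e-06 m^2. 1 hectare = 10000 m^2, so 2.4066821e-06 m^2 = 2.4066821e-06 / 10000 = 2.4066821e-10 hectare ≈ 2.407e-10 hectare (4 s.f.). Final answer: 2.407e-10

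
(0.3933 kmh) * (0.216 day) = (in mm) 1 kmh = 0.27777778 m/s, so 0.3933 kmh = 0.3933 * 0.27777778 = 0.10925 m/s. 1 day = 86400 s, so 0.216 day = 0.216 * 86400 = 18662.4 s. Combine: 0.10925 m/s * 18662.4 s = 2038.8672 m. 1 mm = 0.001 m, so 2038.8672 m = 2038.8672 / 0.001 = 2038867.2 mm ≈ 2.039e+06 mm (4 s.f.). Final answer: 2.039e+06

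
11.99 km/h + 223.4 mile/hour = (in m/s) 1 km/h = 0.27777778 m/s, so 11.99 km/h = 11.99 * 0.27777778 = 3.3305556 m/s. 1 mile/hour = 0.44704 m/s, so 223.4 mile/hour = 223.4 * 0.44704 = 99.868736 m/s. Sum: 3.3305556 + 99.868736 = 103.19929 m/s. Result: 103.19929 m/s ≈ 103.2 m/s (4 s.f.). Final answer: 103.2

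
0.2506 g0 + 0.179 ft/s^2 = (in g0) 1 g0 = 9.80665 m/s^2, so 0.2506 g0 = 0.2506 * 9.80665 = 2.4575465 m/s^2. 1 ft/s^2 = 0.3048 m/s^2, so 0.179 ft/s^2 = 0.179 * 0.3048 = 0.0545592 m/s^2. Sum: 2.4575465 + 0.0545592 = 2.5121057 m/s^2. 1 g0 = 9.80665 m/s^2, so 2.5121057 m/s^2 = 2.5121057 / 9.80665 = 0.25616349 g0 ≈ 0.2562 g0 (4 s.f.). Final answer: 0.2562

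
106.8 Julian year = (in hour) 9.362e+05. Check: 1 Julian year = 31557600 s, so 106.8 Julian year = 106.8 * 31557600 = 3.3703517e+09 s. 1 hour = 3600 s, so 3.3703517e+09 s = 3.3703517e+09 / 3600 = 936208.8 hour ≈ 9.362e+05 hour (4 s.f.).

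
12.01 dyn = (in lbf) 2.7e-05. Check: 1 dyn = 1e-05 N, so 12.01 dyn = 12.01 * 1e-05 = 0.0001201 N. 1 lbf = 4.4482216 N, so 0.0001201 N = 0.0001201 / 4.4482216 = 2.6999554e-05 lbf ≈ 2.7e-05 lbf (4 s.f.).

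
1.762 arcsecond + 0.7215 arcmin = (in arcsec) 45.05. Check: 1 arcsecond = 4.8481368e-06 rad, so 1.762 arcsecond = 1.762 * 4.8481368e-06 = 8.5424171e-06 rad. 1 arcmin = 0.00029088821 rad, so 0.7215 arcmin = 0.7215 * 0.00029088821 = 0.00020987584 rad. Sum: 8.5424171e-06 + 0.00020987584 = 0.00021841826 rad. 1 arcsec = 4.8481368e-06 rad, so 0.00021841826 rad = 0.00021841826 / 4.8481368e-06 = 45.052 arcsec ≈ 45.05 arcsec (4 s.f.).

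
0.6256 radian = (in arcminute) 0.6256 radian = 0.6256 rad. 1 arcminute = 0.00029088821 rad, so 0.6256 rad = 0.6256 / 0.00029088821 = 2150.6544 arcminute ≈ 2151 arcminute (4 s.f.). Final answer: 2151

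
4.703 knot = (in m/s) 2.419. Check: 1 knot = 0.51444444 m/s, so 4.703 knot = 4.703 * 0.51444444 = 2.4194322 m/s. Result: 2.4194322 m/s ≈ 2.419 m/s (4 s.f.).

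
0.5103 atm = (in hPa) 1 atm = 101325 Pa, so 0.5103 atm = 0.5103 * 101325 = 51706.147 Pa. 1 hPa = 100 Pa, so 51706.147 Pa = 51706.147 / 100 = 517.06147 hPa ≈ 517.1 hPa (4 s.f.). Final answer: 517.1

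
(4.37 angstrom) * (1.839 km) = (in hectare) 8.036e-11. Check: 1 angstrom = 1e-10 m, so 4.37 angstrom = 4.37 * 1e-10 = 4.37e-10 m. 1 km = 1000 m, so 1.839 km = 1.839 * 1000 = 1839 m. Combine: 4.37e-10 m * 1839 m = 8.03643e-07 m^2. 1 hectare = 10000 m^2, so 8.03643e-07 m^2 = 8.03643e-07 / 10000 = 8.03643e-11 hectare ≈ 8.036e-11 hectare (4 s.f.).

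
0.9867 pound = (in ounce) 15.79. Check: 1 pound = 0.45359237 kg, so 0.9867 pound = 0.9867 * 0.45359237 = 0.44755959 kg. 1 ounce = 0.028349523 kg, so 0.44755959 kg = 0.44755959 / 0.028349523 = 15.7872 ounce ≈ 15.79 ounce (4 s.f.).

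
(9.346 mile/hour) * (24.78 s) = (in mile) 1 mile/hour = 0.44704 m/s, so 9.346 mile/hour = 9.346 * 0.44704 = 4.1780358 m/s. 24.78 s is already in s. Combine: 4.1780358 m/s * 24.78 s = 103.53173 m. 1 mile = 1609.344 m, so 103.53173 m = 103.53173 / 1609.344 = 0.064331633 mile ≈ 0.06433 mile (4 s.f.). Final answer: 0.06433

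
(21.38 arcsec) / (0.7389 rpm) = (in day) 1 arcsec = 4.8481368e-06 rad, so 21.38 arcsec = 21.38 * 4.8481368e-06 = 0.00010365317 rad. 1 rpm = 0.10471976 rad/s, so 0.7389 rpm = 0.7389 * 0.10471976 = 0.077377427 rad/s. Combine: 0.00010365317 rad / 0.077377427 rad/s = 0.0013395789 s. 1 day = 86400 s, so 0.0013395789 s = 0.0013395789 / 86400 = 1.5504385e-08 day ≈ 1.55e-08 day (4 s.f.). Final answer: 1.55e-08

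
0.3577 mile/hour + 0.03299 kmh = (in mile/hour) 1 mile/hour = 0.44704 m/s, so 0.3577 mile/hour = 0.3577 * 0.44704 = 0.15990621 m/s. 1 kmh = 0.27777778 m/s, so 0.03299 kmh = 0.03299 * 0.27777778 = 0.0091638889 m/s. Sum: 0.15990621 + 0.0091638889 = 0.1690701 m/s. 1 mile/hour = 0.44704 m/s, so 0.1690701 m/s = 0.1690701 / 0.44704 = 0.37819904 mile/hour ≈ 0.3782 mile/hour (4 s.f.). Final answer: 0.3782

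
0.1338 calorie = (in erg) 5.598e+06. Check: 1 calorie = 4.184 J, so 0.1338 calorie = 0.1338 * 4.184 = 0.5598192 J. 1 erg = 1e-07 J, so 0.5598192 J = 0.5598192 / 1e-07 = 5598192 erg ≈ 5.598e+06 erg (4 s.f.).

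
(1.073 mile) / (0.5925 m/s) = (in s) 2914. Check: 1 mile = 1609.344 m, so 1.073 mile = 1.073 * 1609.344 = 1726.8261 m. 0.5925 m/s is already in m/s. Combine: 1726.8261 m / 0.5925 m/s = 2914.4745 s. Result: 2914.4745 s ≈ 2914 s (4 s.f.).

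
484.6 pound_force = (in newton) 1 pound_force = 4.4482216 N, so 484.6 pound_force = 484.6 * 4.4482216 = 2155.6082 N. 2155.6082 N = 2155.6082 newton ≈ 2156 newton (4 s.f.). Final answer: 2156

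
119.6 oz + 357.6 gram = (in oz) 1 oz = 0.028349523 kg, so 119.6 oz = 119.6 * 0.028349523 = 3.390603 kg. 1 gram = 0.001 kg, so 357.6 gram = 357.6 * 0.001 = 0.3576 kg. Sum: 3.390603 + 0.3576 = 3.748203 kg. 1 oz = 0.028349523 kg, so 3.748203 kg = 3.748203 / 0.028349523 = 132.21397 oz ≈ 132.2 oz (4 s.f.). Final answer: 132.2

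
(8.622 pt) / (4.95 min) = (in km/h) 3.687e-05. Check: 1 pt = 0.00035277778 m, so 8.622 pt = 8.622 * 0.00035277778 = 0.00304165 m. 1 min = 60 s, so 4.95 min = 4.95 * 60 = 297 s. Combine: 0.00304165 m / 297 s = 1.0241246e-05 m/s. 1 km/h = 0.27777778 m/s, so 1.0241246e-05 m/s = 1.0241246e-05 / 0.27777778 = 3.6868485e-05 km/h ≈ 3.687e-05 km/h (4 s.f.).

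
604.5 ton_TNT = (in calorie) 6.045e+11. Check: 1 ton_TNT = 4.184e+09 J, so 604.5 ton_TNT = 604.5 * 4.184e+09 = 2.529228e+12 J. 1 calorie = 4.184 J, so 2.529228e+12 J = 2.529228e+12 / 4.184 = 6.045e+11 calorie.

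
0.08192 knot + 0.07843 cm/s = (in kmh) 0.1545. Check: 1 knot = 0.51444444 m/s, so 0.08192 knot = 0.08192 * 0.51444444 = 0.042143289 m/s. 1 cm/s = 0.01 m/s, so 0.07843 cm/s = 0.07843 * 0.01 = 0.0007843 m/s. Sum: 0.042143289 + 0.0007843 = 0.042927589 m/s. 1 kmh = 0.27777778 m/s, so 0.042927589 m/s = 0.042927589 / 0.27777778 = 0.15453932 kmh ≈ 0.1545 kmh (4 s.f.).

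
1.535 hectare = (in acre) 3.793. Check: 1 hectare = 10000 m^2, so 1.535 hectare = 1.535 * 10000 = 15350 m^2. 1 acre = 4046.8564 m^2, so 15350 m^2 = 15350 / 4046.8564 = 3.7930676 acre ≈ 3.793 acre (4 s.f.).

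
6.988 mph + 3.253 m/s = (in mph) 1 mph = 0.44704 m/s, so 6.988 mph = 6.988 * 0.44704 = 3.1239155 m/s. 3.253 m/s is already in m/s. Sum: 3.1239155 + 3.253 = 6.3769155 m/s. 1 mph = 0.44704 m/s, so 6.3769155 m/s = 6.3769155 / 0.44704 = 14.264754 mph ≈ 14.26 mph (4 s.f.). Final answer: 14.26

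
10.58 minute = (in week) 1 minute = 60 s, so 10.58 minute = 10.58 * 60 = 634.8 s. 1 week = 604800 s, so 634.8 s = 634.8 / 604800 = 0.0010496032 week ≈ 0.00105 week (4 s.f.). Final answer: 0.00105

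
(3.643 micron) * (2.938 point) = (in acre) 1 micron = 1e-06 m, so 3.643 micron = 3.643 * 1e-06 = 3.643e-06 m. 1 point = 0.00035277778 m, so 2.938 point = 2.938 * 0.00035277778 = 0.0010364611 m. Combine: 3.643e-06 m * 0.0010364611 m = 3.7758278e-09 m^2. 1 acre = 4046.8564 m^2, so 3.7758278e-09 m^2 = 3.7758278e-09 / 4046.8564 = 9.3302738e-13 acre ≈ 9.33e-13 acre (4 s.f.). Final answer: 9.33e-13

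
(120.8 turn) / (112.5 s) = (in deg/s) 1 turn = 6.2831853 rad, so 120.8 turn = 120.8 * 6.2831853 = 759.00879 rad. 112.5 s is already in s. Combine: 759.00879 rad / 112.5 s = 6.7467448 rad/s. 1 deg/s = 0.017453293 rad/s, so 6.7467448 rad/s = 6.7467448 / 0.017453293 = 386.56 deg/s ≈ 386.6 deg/s (4 s.f.). Final answer: 386.6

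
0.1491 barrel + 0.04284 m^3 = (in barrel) 0.4186. Check: 1 barrel = 0.15898729 m^3, so 0.1491 barrel = 0.1491 * 0.15898729 = 0.023705006 m^3. 0.04284 m^3 is already in m^3. Sum: 0.023705006 + 0.04284 = 0.066545006 m^3. 1 barrel = 0.15898729 m^3, so 0.066545006 m^3 = 0.066545006 / 0.15898729 = 0.41855549 barrel ≈ 0.4186 barrel (4 s.f.).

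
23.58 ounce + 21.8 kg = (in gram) 1 ounce = 0.028349523 kg, so 23.58 ounce = 23.58 * 0.028349523 = 0.66848176 kg. 21.8 kg is already in kg. Sum: 0.66848176 + 21.8 = 22.468482 kg. 1 gram = 0.001 kg, so 22.468482 kg = 22.468482 / 0.001 = 22468.482 gram ≈ 2.247e+04 gram (4 s.f.). Final answer: 2.247e+04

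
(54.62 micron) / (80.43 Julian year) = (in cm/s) 1 micron = 1e-06 m, so 54.62 micron = 54.62 * 1e-06 = 5.462e-05 m. 1 Julian year = 31557600 s, so 80.43 Julian year = 80.43 * 31557600 = 2.5381778e+09 s. Combine: 5.462e-05 m / 2.5381778e+09 s = 2.1519375e-14 m/s. 1 cm/s = 0.01 m/s, so 2.1519375e-14 m/s = 2.1519375e-14 / 0.01 = 2.1519375e-12 cm/s ≈ 2.152e-12 cm/s (4 s.f.). Final answer: 2.152e-12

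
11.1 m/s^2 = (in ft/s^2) 1 ft/s^2 = 0.3048 m/s^2, so 11.1 m/s^2 = 11.1 / 0.3048 = 36.417323 ft/s^2 ≈ 36.42 ft/s^2 (4 s.f.). Final answer: 36.42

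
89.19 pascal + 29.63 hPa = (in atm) 89.19 pascal = 89.19 Pa. 1 hPa = 100 Pa, so 29.63 hPa = 29.63 * 100 = 2963 Pa. Sum: 89.19 + 2963 = 3052.19 Pa. 1 atm = 101325 Pa, so 3052.19 Pa = 3052.19 / 101325 = 0.030122773 atm ≈ 0.03012 atm (4 s.f.). Final answer: 0.03012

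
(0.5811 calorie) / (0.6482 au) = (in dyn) 2.507e-06. Check: 1 calorie = 4.184 J, so 0.5811 calorie = 0.5811 * 4.184 = 2.4313224 J. 1 au = 1.4959787e+11 m, so 0.6482 au = 0.6482 * 1.4959787e+11 = 9.696934e+10 m. Combine: 2.4313224 J / 9.696934e+10 m = 2.5073105e-11 N. 1 dyn = 1e-05 N, so 2.5073105e-11 N = 2.5073105e-11 / 1e-05 = 2.5073105e-06 dyn ≈ 2.507e-06 dyn (4 s.f.).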